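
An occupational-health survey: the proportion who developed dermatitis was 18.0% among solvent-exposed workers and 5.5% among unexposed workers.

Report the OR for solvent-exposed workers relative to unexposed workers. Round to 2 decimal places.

odds, solvent-exposed workers = 0.1800/0.8200 = 0.2195
odds, unexposed workers = 0.0550/0.9450 = 0.0582
OR = 0.2195 / 0.0582 = 3.77

OR = 3.77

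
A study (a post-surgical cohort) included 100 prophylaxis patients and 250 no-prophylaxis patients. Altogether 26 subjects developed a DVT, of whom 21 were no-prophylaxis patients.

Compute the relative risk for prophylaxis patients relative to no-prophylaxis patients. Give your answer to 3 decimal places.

prophylaxis patients with the outcome: 26 − 21 = 5
prophylaxis patients without the outcome: 100 − 5 = 95
no-prophylaxis patients without the outcome: 250 − 21 = 229
risk, prophylaxis patients = 5/100 = 0.0500
risk, no-prophylaxis patients = 21/250 = 0.0840
RR = 0.0500 / 0.0840 = 0.595

RR: 0.595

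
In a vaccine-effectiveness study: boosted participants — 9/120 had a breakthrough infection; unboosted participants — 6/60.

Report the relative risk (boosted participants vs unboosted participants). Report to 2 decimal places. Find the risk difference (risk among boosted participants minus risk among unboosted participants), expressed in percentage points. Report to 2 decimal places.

RR = 0.75; RD = -2.50

risk, boosted participants = 9/120 = 0.0750
risk, unboosted participants = 6/60 = 0.1000
RR = 0.0750 / 0.1000 = 0.75
risk difference = 0.0750 − 0.1000 = -0.0250 → -2.50 percentage points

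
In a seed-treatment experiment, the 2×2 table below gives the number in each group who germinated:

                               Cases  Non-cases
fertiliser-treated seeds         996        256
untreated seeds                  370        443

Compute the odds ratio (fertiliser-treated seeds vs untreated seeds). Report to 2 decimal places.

odds, fertiliser-treated seeds = 996/256 = 3.8906
odds, untreated seeds = 370/443 = 0.8352
OR = 3.8906 / 0.8352 = 4.66

OR = 4.66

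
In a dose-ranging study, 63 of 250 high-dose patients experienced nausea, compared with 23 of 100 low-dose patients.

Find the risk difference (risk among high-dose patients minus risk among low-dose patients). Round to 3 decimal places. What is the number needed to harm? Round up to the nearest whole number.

RD = 0.022; NNH = 46

risk, high-dose patients = 63/250 = 0.2520
risk, low-dose patients = 23/100 = 0.2300
risk difference = 0.2520 − 0.2300 = 0.022
absolute risk difference = 0.022000
1 / 0.022000 = 45.455 → round up → 46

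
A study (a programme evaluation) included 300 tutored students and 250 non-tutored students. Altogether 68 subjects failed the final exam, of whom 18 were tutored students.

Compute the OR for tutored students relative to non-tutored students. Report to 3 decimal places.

0.255

tutored students without the outcome: 300 − 18 = 282
non-tutored students with the outcome: 68 − 18 = 50
non-tutored students without the outcome: 250 − 50 = 200
OR = (18 × 200) / (282 × 50) = 3600/14100 ≈ 0.255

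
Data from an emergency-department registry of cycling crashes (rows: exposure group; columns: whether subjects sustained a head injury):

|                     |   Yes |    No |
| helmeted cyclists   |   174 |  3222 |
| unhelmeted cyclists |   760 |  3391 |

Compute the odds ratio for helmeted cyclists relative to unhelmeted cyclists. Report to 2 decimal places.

odds, helmeted cyclists = 174/3222 = 0.0540
odds, unhelmeted cyclists = 760/3391 = 0.2241
OR = 0.0540 / 0.2241 = 0.24

OR = 0.24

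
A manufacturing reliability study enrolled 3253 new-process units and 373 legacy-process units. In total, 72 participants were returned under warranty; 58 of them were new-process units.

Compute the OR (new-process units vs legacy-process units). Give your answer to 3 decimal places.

OR = 0.466

new-process units without the outcome: 3253 − 58 = 3195
legacy-process units with the outcome: 72 − 58 = 14
legacy-process units without the outcome: 373 − 14 = 359
OR = (58 × 359) / (3195 × 14) = 20822/44730 ≈ 0.466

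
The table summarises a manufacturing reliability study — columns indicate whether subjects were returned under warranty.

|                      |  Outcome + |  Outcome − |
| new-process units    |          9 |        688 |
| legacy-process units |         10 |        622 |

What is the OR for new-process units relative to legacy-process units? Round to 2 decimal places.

OR = (9 × 622) / (688 × 10) = 5598/6880 ≈ 0.81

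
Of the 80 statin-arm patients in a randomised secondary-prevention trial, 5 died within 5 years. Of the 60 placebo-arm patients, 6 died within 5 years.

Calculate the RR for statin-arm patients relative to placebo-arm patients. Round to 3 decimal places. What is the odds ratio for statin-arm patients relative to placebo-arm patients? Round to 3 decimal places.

RR = 0.625; OR = 0.600

risk, statin-arm patients = 5/80 = 0.0625
risk, placebo-arm patients = 6/60 = 0.1000
RR = 0.0625 / 0.1000 = 0.625
odds, statin-arm patients = 5/75 = 0.0667
odds, placebo-arm patients = 6/54 = 0.1111
OR = 0.0667 / 0.1111 = 0.600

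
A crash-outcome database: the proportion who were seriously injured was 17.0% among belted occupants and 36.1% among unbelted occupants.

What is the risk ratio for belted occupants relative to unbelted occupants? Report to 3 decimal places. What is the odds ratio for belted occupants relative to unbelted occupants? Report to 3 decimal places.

RR = 0.1700 / 0.3610 = 0.471
odds, belted occupants = 0.1700/0.8300 = 0.2048
odds, unbelted occupants = 0.3610/0.6390 = 0.5649
OR = 0.2048 / 0.5649 = 0.363

RR = 0.471; OR = 0.363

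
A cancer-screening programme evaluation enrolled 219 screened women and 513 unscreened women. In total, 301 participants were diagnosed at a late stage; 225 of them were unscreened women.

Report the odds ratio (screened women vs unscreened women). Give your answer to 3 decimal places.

OR: 0.680

screened women with the outcome: 301 − 225 = 76
screened women without the outcome: 219 − 76 = 143
unscreened women without the outcome: 513 − 225 = 288
OR = (76 × 288) / (143 × 225) = 21888/32175 ≈ 0.680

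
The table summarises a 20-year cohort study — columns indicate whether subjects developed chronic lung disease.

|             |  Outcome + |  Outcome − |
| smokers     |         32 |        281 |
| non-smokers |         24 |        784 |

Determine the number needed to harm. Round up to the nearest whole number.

risk, smokers = 32/313 = 0.102236
risk, non-smokers = 24/808 = 0.029703
absolute risk difference = 0.072533
1 / 0.072533 = 13.787 → round up → 14

NNH = 14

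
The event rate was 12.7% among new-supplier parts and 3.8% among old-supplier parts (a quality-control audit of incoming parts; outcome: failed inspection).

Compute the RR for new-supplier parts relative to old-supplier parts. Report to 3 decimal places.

RR = 0.12700 / 0.03800 = 3.342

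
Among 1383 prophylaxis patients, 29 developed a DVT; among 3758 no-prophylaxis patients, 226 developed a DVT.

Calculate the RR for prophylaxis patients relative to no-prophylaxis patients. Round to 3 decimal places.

RR = 0.349

risk, prophylaxis patients = 29/1383 = 0.02097
risk, no-prophylaxis patients = 226/3758 = 0.06014
RR = 0.02097 / 0.06014 = 0.349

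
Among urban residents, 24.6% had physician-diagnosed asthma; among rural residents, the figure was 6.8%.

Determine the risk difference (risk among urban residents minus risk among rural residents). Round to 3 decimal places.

risk difference = 0.2460 − 0.0680 = 0.178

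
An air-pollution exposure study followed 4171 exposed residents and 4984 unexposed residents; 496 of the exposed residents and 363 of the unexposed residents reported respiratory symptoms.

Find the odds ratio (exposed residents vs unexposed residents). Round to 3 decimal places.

odds, exposed residents = 496/3675 = 0.1350
odds, unexposed residents = 363/4621 = 0.0786
OR = 0.1350 / 0.0786 = 1.718

OR = 1.718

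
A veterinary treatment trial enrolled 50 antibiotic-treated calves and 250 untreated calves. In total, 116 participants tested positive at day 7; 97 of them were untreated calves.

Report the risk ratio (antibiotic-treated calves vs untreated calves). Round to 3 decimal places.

RR: 0.979

antibiotic-treated calves with the outcome: 116 − 97 = 19
antibiotic-treated calves without the outcome: 50 − 19 = 31
untreated calves without the outcome: 250 − 97 = 153
risk, antibiotic-treated calves = 19/50 = 0.3800
risk, untreated calves = 97/250 = 0.3880
RR = 0.3800 / 0.3880 = 0.979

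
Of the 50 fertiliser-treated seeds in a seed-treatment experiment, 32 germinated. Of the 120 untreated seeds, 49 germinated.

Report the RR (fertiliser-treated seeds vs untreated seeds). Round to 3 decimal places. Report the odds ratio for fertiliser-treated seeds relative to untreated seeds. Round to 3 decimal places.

risk, fertiliser-treated seeds = 32/50 = 0.6400
risk, untreated seeds = 49/120 = 0.4083
RR = 0.6400 / 0.4083 = 1.567
odds, fertiliser-treated seeds = 32/18 = 1.7778
odds, untreated seeds = 49/71 = 0.6901
OR = 1.7778 / 0.6901 = 2.576

RR = 1.567; OR = 2.576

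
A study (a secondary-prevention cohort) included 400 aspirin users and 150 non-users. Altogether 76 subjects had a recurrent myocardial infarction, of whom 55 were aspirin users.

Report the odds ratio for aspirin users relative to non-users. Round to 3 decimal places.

aspirin users without the outcome: 400 − 55 = 345
non-users with the outcome: 76 − 55 = 21
non-users without the outcome: 150 − 21 = 129
OR = (55 × 129) / (345 × 21) = 7095/7245 ≈ 0.979

0.979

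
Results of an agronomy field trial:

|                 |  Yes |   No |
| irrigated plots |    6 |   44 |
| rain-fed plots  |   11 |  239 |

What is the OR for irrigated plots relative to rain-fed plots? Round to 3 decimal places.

OR = (6 × 239) / (44 × 11) = 1434/484 ≈ 2.963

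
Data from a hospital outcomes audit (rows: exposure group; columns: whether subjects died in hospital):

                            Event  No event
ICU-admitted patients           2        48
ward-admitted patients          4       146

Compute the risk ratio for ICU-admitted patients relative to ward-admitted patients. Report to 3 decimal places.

risk, ICU-admitted patients = 2/50 = 0.04000
risk, ward-admitted patients = 4/150 = 0.02667
RR = 0.04000 / 0.02667 = 1.500

RR ≈ 1.500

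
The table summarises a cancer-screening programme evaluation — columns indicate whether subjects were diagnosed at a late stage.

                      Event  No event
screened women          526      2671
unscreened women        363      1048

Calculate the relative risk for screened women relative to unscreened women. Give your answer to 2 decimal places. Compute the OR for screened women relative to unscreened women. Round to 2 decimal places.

risk, screened women = 526/3197 = 0.1645
risk, unscreened women = 363/1411 = 0.2573
RR = 0.1645 / 0.2573 = 0.64
odds, screened women = 526/2671 = 0.1969
odds, unscreened women = 363/1048 = 0.3464
OR = 0.1969 / 0.3464 = 0.57

RR = 0.64; OR = 0.57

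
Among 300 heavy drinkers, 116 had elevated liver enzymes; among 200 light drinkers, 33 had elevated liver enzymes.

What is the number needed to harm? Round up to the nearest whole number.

NNH: 5

risk, heavy drinkers = 116/300 = 0.386667
risk, light drinkers = 33/200 = 0.165000
absolute risk difference = 0.221667
1 / 0.221667 = 4.511 → round up → 5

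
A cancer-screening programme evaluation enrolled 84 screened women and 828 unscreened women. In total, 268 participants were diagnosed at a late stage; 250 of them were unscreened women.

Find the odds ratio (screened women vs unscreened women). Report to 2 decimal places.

screened women with the outcome: 268 − 250 = 18
screened women without the outcome: 84 − 18 = 66
unscreened women without the outcome: 828 − 250 = 578
OR = (18 × 578) / (66 × 250) = 10404/16500 ≈ 0.63

OR: 0.63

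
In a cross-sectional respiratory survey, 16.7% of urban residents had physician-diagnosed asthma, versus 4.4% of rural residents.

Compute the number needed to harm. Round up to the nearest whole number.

NNH ≈ 9

absolute risk difference = 0.123000
1 / 0.123000 = 8.130 → round up → 9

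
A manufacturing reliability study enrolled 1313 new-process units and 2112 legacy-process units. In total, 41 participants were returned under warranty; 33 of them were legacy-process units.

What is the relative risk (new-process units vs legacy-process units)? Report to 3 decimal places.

new-process units with the outcome: 41 − 33 = 8
new-process units without the outcome: 1313 − 8 = 1305
legacy-process units without the outcome: 2112 − 33 = 2079
risk, new-process units = 8/1313 = 0.00609
risk, legacy-process units = 33/2112 = 0.01562
RR = 0.00609 / 0.01562 = 0.390

0.390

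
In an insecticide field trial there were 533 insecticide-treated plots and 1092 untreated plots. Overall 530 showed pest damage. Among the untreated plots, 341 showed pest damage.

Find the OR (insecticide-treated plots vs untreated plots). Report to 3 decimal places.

insecticide-treated plots with the outcome: 530 − 341 = 189
insecticide-treated plots without the outcome: 533 − 189 = 344
untreated plots without the outcome: 1092 − 341 = 751
odds, insecticide-treated plots = 189/344 = 0.5494
odds, untreated plots = 341/751 = 0.4541
OR = 0.5494 / 0.4541 = 1.210

1.210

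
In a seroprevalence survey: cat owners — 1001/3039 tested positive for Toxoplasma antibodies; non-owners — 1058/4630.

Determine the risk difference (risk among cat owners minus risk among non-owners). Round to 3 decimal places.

risk, cat owners = 1001/3039 = 0.3294
risk, non-owners = 1058/4630 = 0.2285
risk difference = 0.3294 − 0.2285 = 0.101

RD = 0.101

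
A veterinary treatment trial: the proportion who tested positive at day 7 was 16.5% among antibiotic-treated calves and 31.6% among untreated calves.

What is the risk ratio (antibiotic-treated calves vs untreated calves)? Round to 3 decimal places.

RR = 0.1650 / 0.3160 = 0.522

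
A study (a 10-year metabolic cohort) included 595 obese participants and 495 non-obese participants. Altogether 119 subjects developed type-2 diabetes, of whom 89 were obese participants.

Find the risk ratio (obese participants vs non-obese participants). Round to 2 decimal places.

2.47

obese participants without the outcome: 595 − 89 = 506
non-obese participants with the outcome: 119 − 89 = 30
non-obese participants without the outcome: 495 − 30 = 465
risk, obese participants = 89/595 = 0.1496
risk, non-obese participants = 30/495 = 0.0606
RR = 0.1496 / 0.0606 = 2.47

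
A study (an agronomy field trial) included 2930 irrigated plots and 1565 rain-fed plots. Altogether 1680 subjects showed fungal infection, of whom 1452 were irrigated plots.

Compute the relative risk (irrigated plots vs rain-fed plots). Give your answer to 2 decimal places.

3.40

irrigated plots without the outcome: 2930 − 1452 = 1478
rain-fed plots with the outcome: 1680 − 1452 = 228
rain-fed plots without the outcome: 1565 − 228 = 1337
risk, irrigated plots = 1452/2930 = 0.4956
risk, rain-fed plots = 228/1565 = 0.1457
RR = 0.4956 / 0.1457 = 3.40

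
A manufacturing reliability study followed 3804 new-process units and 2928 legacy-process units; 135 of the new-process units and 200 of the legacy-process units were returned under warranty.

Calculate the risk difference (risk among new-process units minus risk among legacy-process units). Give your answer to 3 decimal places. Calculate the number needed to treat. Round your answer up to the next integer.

risk, new-process units = 135/3804 = 0.03549
risk, legacy-process units = 200/2928 = 0.06831
risk difference = 0.03549 − 0.06831 = -0.033
absolute risk difference = 0.032817
1 / 0.032817 = 30.472 → round up → 31

RD = -0.033; NNT = 31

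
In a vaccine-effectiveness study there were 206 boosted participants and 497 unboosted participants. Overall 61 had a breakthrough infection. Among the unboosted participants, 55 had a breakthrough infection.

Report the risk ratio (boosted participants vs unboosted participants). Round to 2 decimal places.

boosted participants with the outcome: 61 − 55 = 6
boosted participants without the outcome: 206 − 6 = 200
unboosted participants without the outcome: 497 − 55 = 442
risk, boosted participants = 6/206 = 0.02913
risk, unboosted participants = 55/497 = 0.11066
RR = 0.02913 / 0.11066 = 0.26

RR = 0.26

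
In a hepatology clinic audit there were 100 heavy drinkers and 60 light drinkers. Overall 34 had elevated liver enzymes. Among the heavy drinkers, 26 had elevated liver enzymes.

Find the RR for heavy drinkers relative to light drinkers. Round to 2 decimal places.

heavy drinkers without the outcome: 100 − 26 = 74
light drinkers with the outcome: 34 − 26 = 8
light drinkers without the outcome: 60 − 8 = 52
risk, heavy drinkers = 26/100 = 0.2600
risk, light drinkers = 8/60 = 0.1333
RR = 0.2600 / 0.1333 = 1.95

1.95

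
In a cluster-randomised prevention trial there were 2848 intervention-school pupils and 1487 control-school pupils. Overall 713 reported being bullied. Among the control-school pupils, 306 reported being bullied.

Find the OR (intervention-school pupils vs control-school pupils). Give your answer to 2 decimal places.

intervention-school pupils with the outcome: 713 − 306 = 407
intervention-school pupils without the outcome: 2848 − 407 = 2441
control-school pupils without the outcome: 1487 − 306 = 1181
odds, intervention-school pupils = 407/2441 = 0.1667
odds, control-school pupils = 306/1181 = 0.2591
OR = 0.1667 / 0.2591 = 0.64

OR = 0.64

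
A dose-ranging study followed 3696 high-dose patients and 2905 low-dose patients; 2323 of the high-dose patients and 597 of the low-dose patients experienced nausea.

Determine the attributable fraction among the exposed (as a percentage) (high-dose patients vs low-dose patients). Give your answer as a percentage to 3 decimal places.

67.303%

risk, high-dose patients = 2323/3696 = 0.6285
risk, low-dose patients = 597/2905 = 0.2055
AR% = (0.6285 − 0.2055) / 0.6285 = 0.6730 → 67.303%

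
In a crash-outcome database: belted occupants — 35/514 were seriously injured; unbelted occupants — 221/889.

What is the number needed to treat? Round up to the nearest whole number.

6

risk, belted occupants = 35/514 = 0.068093
risk, unbelted occupants = 221/889 = 0.248594
absolute risk difference = 0.180501
1 / 0.180501 = 5.540 → round up → 6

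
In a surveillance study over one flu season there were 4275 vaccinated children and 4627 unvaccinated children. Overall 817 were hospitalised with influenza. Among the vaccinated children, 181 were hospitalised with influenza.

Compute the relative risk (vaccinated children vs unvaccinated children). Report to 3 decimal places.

vaccinated children without the outcome: 4275 − 181 = 4094
unvaccinated children with the outcome: 817 − 181 = 636
unvaccinated children without the outcome: 4627 − 636 = 3991
risk, vaccinated children = 181/4275 = 0.04234
risk, unvaccinated children = 636/4627 = 0.13745
RR = 0.04234 / 0.13745 = 0.308

0.308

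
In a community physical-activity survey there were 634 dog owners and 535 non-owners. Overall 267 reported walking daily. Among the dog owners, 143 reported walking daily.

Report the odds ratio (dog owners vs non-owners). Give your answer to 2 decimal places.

dog owners without the outcome: 634 − 143 = 491
non-owners with the outcome: 267 − 143 = 124
non-owners without the outcome: 535 − 124 = 411
odds, dog owners = 143/491 = 0.2912
odds, non-owners = 124/411 = 0.3017
OR = 0.2912 / 0.3017 = 0.97

0.97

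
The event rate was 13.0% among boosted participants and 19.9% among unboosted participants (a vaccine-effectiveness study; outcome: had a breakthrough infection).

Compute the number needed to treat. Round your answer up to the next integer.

NNT = 15

absolute risk difference = 0.069000
1 / 0.069000 = 14.493 → round up → 15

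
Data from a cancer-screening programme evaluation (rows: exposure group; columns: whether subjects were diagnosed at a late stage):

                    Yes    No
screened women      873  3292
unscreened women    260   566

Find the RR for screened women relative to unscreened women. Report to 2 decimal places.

RR = 0.67

risk, screened women = 873/4165 = 0.2096
risk, unscreened women = 260/826 = 0.3148
RR = 0.2096 / 0.3148 = 0.67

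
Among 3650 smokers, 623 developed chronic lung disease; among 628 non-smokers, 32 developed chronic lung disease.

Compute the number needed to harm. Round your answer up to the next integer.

risk, smokers = 623/3650 = 0.170685
risk, non-smokers = 32/628 = 0.050955
absolute risk difference = 0.119730
1 / 0.119730 = 8.352 → round up → 9

NNH = 9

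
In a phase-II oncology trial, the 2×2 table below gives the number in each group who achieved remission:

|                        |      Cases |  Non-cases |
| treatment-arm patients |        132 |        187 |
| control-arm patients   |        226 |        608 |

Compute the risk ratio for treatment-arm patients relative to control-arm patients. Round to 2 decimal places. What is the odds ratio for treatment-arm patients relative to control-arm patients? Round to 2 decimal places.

risk, treatment-arm patients = 132/319 = 0.4138
risk, control-arm patients = 226/834 = 0.2710
RR = 0.4138 / 0.2710 = 1.53
OR = (132 × 608) / (187 × 226) = 80256/42262 ≈ 1.90

RR = 1.53; OR = 1.90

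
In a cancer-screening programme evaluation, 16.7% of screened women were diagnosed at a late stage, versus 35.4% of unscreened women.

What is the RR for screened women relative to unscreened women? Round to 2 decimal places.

RR = 0.1670 / 0.3540 = 0.47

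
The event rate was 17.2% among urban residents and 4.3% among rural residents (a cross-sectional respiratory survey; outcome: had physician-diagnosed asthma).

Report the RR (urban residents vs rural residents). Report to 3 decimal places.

RR = 0.17200 / 0.04300 = 4.000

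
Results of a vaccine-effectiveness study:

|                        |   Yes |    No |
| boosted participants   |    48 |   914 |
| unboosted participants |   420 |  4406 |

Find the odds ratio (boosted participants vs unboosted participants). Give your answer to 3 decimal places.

OR = 0.551

odds, boosted participants = 48/914 = 0.05252
odds, unboosted participants = 420/4406 = 0.09532
OR = 0.05252 / 0.09532 = 0.551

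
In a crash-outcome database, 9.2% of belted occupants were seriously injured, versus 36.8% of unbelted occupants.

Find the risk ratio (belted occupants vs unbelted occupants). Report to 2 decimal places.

RR = 0.0920 / 0.3680 = 0.25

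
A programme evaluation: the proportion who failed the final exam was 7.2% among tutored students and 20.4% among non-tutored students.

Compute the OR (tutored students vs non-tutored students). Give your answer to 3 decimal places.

OR = 0.303

odds, tutored students = 0.0720/0.9280 = 0.0776
odds, non-tutored students = 0.2040/0.7960 = 0.2563
OR = 0.0776 / 0.2563 = 0.303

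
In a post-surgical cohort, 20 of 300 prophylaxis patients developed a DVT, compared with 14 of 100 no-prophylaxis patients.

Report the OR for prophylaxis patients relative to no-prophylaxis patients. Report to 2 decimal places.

OR = (20 × 86) / (280 × 14) = 1720/3920 ≈ 0.44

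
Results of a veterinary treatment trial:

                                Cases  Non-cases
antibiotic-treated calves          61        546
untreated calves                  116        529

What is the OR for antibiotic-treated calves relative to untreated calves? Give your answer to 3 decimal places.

OR = 0.509

odds, antibiotic-treated calves = 61/546 = 0.1117
odds, untreated calves = 116/529 = 0.2193
OR = 0.1117 / 0.2193 = 0.509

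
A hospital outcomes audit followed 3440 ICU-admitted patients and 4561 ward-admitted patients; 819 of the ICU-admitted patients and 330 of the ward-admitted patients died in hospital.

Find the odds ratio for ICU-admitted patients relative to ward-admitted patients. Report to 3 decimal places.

OR: 4.006

odds, ICU-admitted patients = 819/2621 = 0.3125
odds, ward-admitted patients = 330/4231 = 0.0780
OR = 0.3125 / 0.0780 = 4.006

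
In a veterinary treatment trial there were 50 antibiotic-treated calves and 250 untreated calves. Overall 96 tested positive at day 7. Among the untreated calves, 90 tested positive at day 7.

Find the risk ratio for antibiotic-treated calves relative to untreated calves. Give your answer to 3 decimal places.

antibiotic-treated calves with the outcome: 96 − 90 = 6
antibiotic-treated calves without the outcome: 50 − 6 = 44
untreated calves without the outcome: 250 − 90 = 160
risk, antibiotic-treated calves = 6/50 = 0.1200
risk, untreated calves = 90/250 = 0.3600
RR = 0.1200 / 0.3600 = 0.333

0.333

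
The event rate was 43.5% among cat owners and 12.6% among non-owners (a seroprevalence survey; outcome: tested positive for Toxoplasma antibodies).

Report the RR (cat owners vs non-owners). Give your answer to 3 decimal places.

RR = 0.4350 / 0.1260 = 3.452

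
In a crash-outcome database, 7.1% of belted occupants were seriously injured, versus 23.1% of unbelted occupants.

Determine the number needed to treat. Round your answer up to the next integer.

NNT: 7

absolute risk difference = 0.160000
1 / 0.160000 = 6.250 → round up → 7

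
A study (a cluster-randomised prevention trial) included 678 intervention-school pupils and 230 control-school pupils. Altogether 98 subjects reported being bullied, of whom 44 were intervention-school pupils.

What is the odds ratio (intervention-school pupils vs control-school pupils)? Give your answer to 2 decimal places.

OR = 0.23

intervention-school pupils without the outcome: 678 − 44 = 634
control-school pupils with the outcome: 98 − 44 = 54
control-school pupils without the outcome: 230 − 54 = 176
odds, intervention-school pupils = 44/634 = 0.0694
odds, control-school pupils = 54/176 = 0.3068
OR = 0.0694 / 0.3068 = 0.23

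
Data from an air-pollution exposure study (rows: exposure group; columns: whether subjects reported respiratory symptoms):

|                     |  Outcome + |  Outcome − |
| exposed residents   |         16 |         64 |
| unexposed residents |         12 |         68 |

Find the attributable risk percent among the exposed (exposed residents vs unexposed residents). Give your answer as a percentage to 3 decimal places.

risk, exposed residents = 16/80 = 0.2000
risk, unexposed residents = 12/80 = 0.1500
AR% = (0.2000 − 0.1500) / 0.2000 = 0.2500 → 25.000%

AR% ≈ 25.000%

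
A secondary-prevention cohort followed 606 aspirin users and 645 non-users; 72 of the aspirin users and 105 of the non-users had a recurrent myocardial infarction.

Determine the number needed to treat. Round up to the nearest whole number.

risk, aspirin users = 72/606 = 0.118812
risk, non-users = 105/645 = 0.162791
absolute risk difference = 0.043979
1 / 0.043979 = 22.738 → round up → 23

NNT ≈ 23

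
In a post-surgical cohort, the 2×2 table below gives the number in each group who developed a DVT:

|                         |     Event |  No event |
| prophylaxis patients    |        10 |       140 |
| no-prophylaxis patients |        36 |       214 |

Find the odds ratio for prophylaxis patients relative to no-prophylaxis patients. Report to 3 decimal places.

OR = (10 × 214) / (140 × 36) = 2140/5040 ≈ 0.425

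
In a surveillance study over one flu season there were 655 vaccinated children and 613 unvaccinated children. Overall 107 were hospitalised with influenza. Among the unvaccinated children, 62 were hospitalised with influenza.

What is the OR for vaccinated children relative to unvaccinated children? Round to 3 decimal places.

vaccinated children with the outcome: 107 − 62 = 45
vaccinated children without the outcome: 655 − 45 = 610
unvaccinated children without the outcome: 613 − 62 = 551
OR = (45 × 551) / (610 × 62) = 24795/37820 ≈ 0.656

0.656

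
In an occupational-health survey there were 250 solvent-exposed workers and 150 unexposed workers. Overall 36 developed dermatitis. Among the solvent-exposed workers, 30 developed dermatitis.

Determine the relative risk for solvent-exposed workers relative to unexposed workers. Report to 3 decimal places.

solvent-exposed workers without the outcome: 250 − 30 = 220
unexposed workers with the outcome: 36 − 30 = 6
unexposed workers without the outcome: 150 − 6 = 144
risk, solvent-exposed workers = 30/250 = 0.12000
risk, unexposed workers = 6/150 = 0.04000
RR = 0.12000 / 0.04000 = 3.000

RR: 3.000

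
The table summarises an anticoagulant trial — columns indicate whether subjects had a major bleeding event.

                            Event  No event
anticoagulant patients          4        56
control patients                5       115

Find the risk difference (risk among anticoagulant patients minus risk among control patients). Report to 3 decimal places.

0.025

risk, anticoagulant patients = 4/60 = 0.06667
risk, control patients = 5/120 = 0.04167
risk difference = 0.06667 − 0.04167 = 0.025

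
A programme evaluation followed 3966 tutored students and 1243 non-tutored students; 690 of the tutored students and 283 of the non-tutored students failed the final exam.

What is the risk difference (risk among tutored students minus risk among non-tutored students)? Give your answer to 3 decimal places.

RD = -0.054

risk, tutored students = 690/3966 = 0.1740
risk, non-tutored students = 283/1243 = 0.2277
risk difference = 0.1740 − 0.2277 = -0.054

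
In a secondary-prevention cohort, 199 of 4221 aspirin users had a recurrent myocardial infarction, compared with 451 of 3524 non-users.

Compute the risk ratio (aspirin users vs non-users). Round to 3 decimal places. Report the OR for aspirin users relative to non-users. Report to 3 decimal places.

RR = 0.368; OR = 0.337

risk, aspirin users = 199/4221 = 0.04715
risk, non-users = 451/3524 = 0.12798
RR = 0.04715 / 0.12798 = 0.368
odds, aspirin users = 199/4022 = 0.04948
odds, non-users = 451/3073 = 0.14676
OR = 0.04948 / 0.14676 = 0.337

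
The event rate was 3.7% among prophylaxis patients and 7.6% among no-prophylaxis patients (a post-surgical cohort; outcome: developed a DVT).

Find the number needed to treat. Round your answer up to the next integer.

absolute risk difference = 0.039000
1 / 0.039000 = 25.641 → round up → 26

NNT: 26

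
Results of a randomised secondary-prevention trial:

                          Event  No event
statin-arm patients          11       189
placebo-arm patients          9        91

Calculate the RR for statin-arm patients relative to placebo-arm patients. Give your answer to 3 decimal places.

RR: 0.611

risk, statin-arm patients = 11/200 = 0.0550
risk, placebo-arm patients = 9/100 = 0.0900
RR = 0.0550 / 0.0900 = 0.611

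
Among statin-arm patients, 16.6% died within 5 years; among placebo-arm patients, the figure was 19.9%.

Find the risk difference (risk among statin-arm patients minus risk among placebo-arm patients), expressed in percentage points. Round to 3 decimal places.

risk difference = 0.1660 − 0.1990 = -0.0330 → -3.300 percentage points

RD: -3.300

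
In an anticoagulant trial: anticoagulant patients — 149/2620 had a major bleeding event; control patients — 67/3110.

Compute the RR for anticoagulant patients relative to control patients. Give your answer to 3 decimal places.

risk, anticoagulant patients = 149/2620 = 0.05687
risk, control patients = 67/3110 = 0.02154
RR = 0.05687 / 0.02154 = 2.640

2.640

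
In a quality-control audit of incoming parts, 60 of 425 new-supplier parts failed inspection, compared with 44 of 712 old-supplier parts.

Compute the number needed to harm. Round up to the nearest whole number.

risk, new-supplier parts = 60/425 = 0.141176
risk, old-supplier parts = 44/712 = 0.061798
absolute risk difference = 0.079379
1 / 0.079379 = 12.598 → round up → 13

13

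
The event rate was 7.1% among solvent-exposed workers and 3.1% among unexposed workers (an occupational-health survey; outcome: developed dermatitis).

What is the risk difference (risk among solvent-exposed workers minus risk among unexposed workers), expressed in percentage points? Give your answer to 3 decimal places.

risk difference = 0.07100 − 0.03100 = 0.04000 → 4.000 percentage points

4.000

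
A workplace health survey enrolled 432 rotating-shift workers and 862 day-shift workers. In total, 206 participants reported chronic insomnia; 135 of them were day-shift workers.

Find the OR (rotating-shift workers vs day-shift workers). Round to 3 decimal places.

rotating-shift workers with the outcome: 206 − 135 = 71
rotating-shift workers without the outcome: 432 − 71 = 361
day-shift workers without the outcome: 862 − 135 = 727
OR = (71 × 727) / (361 × 135) = 51617/48735 ≈ 1.059

1.059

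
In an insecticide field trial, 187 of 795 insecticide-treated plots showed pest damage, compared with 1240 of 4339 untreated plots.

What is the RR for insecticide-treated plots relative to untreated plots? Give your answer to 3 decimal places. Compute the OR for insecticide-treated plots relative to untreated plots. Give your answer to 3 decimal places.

RR = 0.823; OR = 0.769

risk, insecticide-treated plots = 187/795 = 0.2352
risk, untreated plots = 1240/4339 = 0.2858
RR = 0.2352 / 0.2858 = 0.823
OR = (187 × 3099) / (608 × 1240) = 579513/753920 ≈ 0.769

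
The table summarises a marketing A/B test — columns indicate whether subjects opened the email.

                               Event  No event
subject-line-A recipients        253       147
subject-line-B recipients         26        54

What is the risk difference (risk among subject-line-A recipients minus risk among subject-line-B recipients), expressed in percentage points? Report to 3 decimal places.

30.750

risk, subject-line-A recipients = 253/400 = 0.6325
risk, subject-line-B recipients = 26/80 = 0.3250
risk difference = 0.6325 − 0.3250 = 0.3075 → 30.750 percentage points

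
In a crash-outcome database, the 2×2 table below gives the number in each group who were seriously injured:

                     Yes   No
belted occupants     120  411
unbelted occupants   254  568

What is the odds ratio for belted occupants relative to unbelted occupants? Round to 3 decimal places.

OR = (120 × 568) / (411 × 254) = 68160/104394 ≈ 0.653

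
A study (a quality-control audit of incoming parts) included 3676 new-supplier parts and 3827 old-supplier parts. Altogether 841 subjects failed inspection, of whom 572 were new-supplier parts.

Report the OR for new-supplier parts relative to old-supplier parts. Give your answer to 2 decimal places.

new-supplier parts without the outcome: 3676 − 572 = 3104
old-supplier parts with the outcome: 841 − 572 = 269
old-supplier parts without the outcome: 3827 − 269 = 3558
OR = (572 × 3558) / (3104 × 269) = 2035176/834976 ≈ 2.44

OR = 2.44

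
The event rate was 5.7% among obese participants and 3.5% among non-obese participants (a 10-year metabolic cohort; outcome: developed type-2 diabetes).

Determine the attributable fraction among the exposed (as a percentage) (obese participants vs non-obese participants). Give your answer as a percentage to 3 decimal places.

AR% = (0.05700 − 0.03500) / 0.05700 = 0.3860 → 38.596%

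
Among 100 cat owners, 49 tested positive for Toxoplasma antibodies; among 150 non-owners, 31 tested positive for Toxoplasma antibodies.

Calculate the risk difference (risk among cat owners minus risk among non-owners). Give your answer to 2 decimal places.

risk, cat owners = 49/100 = 0.4900
risk, non-owners = 31/150 = 0.2067
risk difference = 0.4900 − 0.2067 = 0.28

RD ≈ 0.28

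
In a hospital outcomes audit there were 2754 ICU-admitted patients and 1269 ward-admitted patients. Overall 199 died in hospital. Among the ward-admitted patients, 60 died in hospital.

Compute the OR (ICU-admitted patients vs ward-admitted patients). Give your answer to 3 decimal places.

OR ≈ 1.071

ICU-admitted patients with the outcome: 199 − 60 = 139
ICU-admitted patients without the outcome: 2754 − 139 = 2615
ward-admitted patients without the outcome: 1269 − 60 = 1209
odds, ICU-admitted patients = 139/2615 = 0.05315
odds, ward-admitted patients = 60/1209 = 0.04963
OR = 0.05315 / 0.04963 = 1.071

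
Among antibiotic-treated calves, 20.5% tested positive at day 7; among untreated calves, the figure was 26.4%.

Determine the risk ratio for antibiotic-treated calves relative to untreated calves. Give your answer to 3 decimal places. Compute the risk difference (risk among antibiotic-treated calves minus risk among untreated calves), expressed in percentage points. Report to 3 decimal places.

RR = 0.2050 / 0.2640 = 0.777
risk difference = 0.2050 − 0.2640 = -0.0590 → -5.900 percentage points

RR = 0.777; RD = -5.900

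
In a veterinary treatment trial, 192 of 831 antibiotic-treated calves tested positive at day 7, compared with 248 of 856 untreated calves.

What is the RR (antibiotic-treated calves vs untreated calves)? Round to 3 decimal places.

risk, antibiotic-treated calves = 192/831 = 0.2310
risk, untreated calves = 248/856 = 0.2897
RR = 0.2310 / 0.2897 = 0.797

0.797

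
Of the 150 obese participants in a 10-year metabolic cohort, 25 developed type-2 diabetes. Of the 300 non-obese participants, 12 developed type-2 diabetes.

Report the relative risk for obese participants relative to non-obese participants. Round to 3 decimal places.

RR ≈ 4.167

risk, obese participants = 25/150 = 0.16667
risk, non-obese participants = 12/300 = 0.04000
RR = 0.16667 / 0.04000 = 4.167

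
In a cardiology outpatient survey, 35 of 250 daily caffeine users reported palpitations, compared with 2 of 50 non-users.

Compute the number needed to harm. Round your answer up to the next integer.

risk, daily caffeine users = 35/250 = 0.140000
risk, non-users = 2/50 = 0.040000
absolute risk difference = 0.100000
1 / 0.100000 = 10.000 → round up → 10

NNH = 10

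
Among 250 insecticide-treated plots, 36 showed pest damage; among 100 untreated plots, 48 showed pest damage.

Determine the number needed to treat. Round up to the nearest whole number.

3

risk, insecticide-treated plots = 36/250 = 0.144000
risk, untreated plots = 48/100 = 0.480000
absolute risk difference = 0.336000
1 / 0.336000 = 2.976 → round up → 3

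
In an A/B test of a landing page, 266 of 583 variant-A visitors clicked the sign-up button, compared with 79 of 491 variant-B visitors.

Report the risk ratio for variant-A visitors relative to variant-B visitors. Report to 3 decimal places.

2.836

risk, variant-A visitors = 266/583 = 0.4563
risk, variant-B visitors = 79/491 = 0.1609
RR = 0.4563 / 0.1609 = 2.836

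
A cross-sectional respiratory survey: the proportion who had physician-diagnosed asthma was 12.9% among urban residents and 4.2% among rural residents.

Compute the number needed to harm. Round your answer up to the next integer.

absolute risk difference = 0.087000
1 / 0.087000 = 11.494 → round up → 12

NNH = 12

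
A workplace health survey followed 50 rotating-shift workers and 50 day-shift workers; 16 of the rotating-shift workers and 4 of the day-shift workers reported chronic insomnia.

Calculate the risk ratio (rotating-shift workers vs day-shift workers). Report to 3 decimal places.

risk, rotating-shift workers = 16/50 = 0.3200
risk, day-shift workers = 4/50 = 0.0800
RR = 0.3200 / 0.0800 = 4.000

4.000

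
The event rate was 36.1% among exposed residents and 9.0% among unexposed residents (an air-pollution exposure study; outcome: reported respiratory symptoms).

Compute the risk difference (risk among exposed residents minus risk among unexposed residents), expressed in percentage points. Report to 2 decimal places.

risk difference = 0.3610 − 0.0900 = 0.2710 → 27.10 percentage points

27.10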